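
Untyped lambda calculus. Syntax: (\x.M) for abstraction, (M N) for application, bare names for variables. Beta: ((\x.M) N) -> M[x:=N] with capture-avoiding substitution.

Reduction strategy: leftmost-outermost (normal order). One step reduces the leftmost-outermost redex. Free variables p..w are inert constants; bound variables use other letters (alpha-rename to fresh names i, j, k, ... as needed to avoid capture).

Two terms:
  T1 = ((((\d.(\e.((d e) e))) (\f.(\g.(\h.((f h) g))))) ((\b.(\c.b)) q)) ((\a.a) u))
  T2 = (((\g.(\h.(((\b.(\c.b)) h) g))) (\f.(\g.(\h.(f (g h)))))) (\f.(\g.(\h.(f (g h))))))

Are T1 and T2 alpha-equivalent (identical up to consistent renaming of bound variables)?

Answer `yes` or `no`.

Answer: no

Derivation:
Term 1: ((((\d.(\e.((d e) e))) (\f.(\g.(\h.((f h) g))))) ((\b.(\c.b)) q)) ((\a.a) u))
Term 2: (((\g.(\h.(((\b.(\c.b)) h) g))) (\f.(\g.(\h.(f (g h)))))) (\f.(\g.(\h.(f (g h))))))
Alpha-equivalence: compare structure up to binder renaming.
Result: False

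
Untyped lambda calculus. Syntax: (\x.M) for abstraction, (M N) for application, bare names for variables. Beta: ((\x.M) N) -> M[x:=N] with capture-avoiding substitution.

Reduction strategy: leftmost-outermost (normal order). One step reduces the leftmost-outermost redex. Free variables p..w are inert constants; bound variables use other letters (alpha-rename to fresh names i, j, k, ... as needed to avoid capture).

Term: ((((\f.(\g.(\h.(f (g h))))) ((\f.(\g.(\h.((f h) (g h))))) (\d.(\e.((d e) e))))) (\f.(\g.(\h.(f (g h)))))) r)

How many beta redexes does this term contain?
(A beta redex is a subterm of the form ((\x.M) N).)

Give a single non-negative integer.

Answer: 2

Derivation:
Term: ((((\f.(\g.(\h.(f (g h))))) ((\f.(\g.(\h.((f h) (g h))))) (\d.(\e.((d e) e))))) (\f.(\g.(\h.(f (g h)))))) r)
  Redex: ((\f.(\g.(\h.(f (g h))))) ((\f.(\g.(\h.((f h) (g h))))) (\d.(\e.((d e) e)))))
  Redex: ((\f.(\g.(\h.((f h) (g h))))) (\d.(\e.((d e) e))))
Total redexes: 2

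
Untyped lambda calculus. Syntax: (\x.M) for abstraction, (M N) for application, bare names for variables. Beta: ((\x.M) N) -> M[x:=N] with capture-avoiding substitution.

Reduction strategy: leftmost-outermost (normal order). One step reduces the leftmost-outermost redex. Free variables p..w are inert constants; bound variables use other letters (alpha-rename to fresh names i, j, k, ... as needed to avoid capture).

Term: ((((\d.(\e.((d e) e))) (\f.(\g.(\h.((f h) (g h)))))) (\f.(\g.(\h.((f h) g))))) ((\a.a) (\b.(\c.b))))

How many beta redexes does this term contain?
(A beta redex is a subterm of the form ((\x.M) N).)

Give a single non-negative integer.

Answer: 2

Derivation:
Term: ((((\d.(\e.((d e) e))) (\f.(\g.(\h.((f h) (g h)))))) (\f.(\g.(\h.((f h) g))))) ((\a.a) (\b.(\c.b))))
  Redex: ((\d.(\e.((d e) e))) (\f.(\g.(\h.((f h) (g h))))))
  Redex: ((\a.a) (\b.(\c.b)))
Total redexes: 2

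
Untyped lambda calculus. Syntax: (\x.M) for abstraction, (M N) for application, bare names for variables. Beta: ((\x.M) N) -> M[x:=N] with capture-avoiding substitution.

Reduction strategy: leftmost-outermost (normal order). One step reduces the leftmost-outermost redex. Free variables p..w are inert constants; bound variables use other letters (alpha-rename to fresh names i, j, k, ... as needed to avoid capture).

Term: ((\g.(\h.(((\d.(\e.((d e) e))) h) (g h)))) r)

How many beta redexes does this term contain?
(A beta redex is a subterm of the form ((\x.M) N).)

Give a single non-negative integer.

Answer: 2

Derivation:
Term: ((\g.(\h.(((\d.(\e.((d e) e))) h) (g h)))) r)
  Redex: ((\g.(\h.(((\d.(\e.((d e) e))) h) (g h)))) r)
  Redex: ((\d.(\e.((d e) e))) h)
Total redexes: 2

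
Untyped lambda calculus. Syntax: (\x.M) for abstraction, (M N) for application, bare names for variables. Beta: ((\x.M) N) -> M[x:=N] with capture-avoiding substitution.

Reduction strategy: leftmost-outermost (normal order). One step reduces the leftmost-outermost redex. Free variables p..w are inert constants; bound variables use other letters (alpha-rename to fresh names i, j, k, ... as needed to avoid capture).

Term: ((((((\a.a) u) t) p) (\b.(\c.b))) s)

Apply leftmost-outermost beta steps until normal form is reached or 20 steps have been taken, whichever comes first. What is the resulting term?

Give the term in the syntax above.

Answer: ((((u t) p) (\b.(\c.b))) s)

Derivation:
Step 0: ((((((\a.a) u) t) p) (\b.(\c.b))) s)
Step 1: ((((u t) p) (\b.(\c.b))) s)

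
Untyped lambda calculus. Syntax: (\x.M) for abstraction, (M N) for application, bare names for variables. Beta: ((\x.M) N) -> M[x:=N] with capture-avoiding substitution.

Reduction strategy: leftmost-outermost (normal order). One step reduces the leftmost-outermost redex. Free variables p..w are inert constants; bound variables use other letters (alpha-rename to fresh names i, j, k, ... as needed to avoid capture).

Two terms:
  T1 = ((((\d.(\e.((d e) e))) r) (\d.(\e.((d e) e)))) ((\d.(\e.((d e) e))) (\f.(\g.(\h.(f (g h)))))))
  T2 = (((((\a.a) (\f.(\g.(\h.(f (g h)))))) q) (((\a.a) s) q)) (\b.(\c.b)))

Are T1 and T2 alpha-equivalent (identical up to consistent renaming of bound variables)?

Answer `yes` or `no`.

Answer: no

Derivation:
Term 1: ((((\d.(\e.((d e) e))) r) (\d.(\e.((d e) e)))) ((\d.(\e.((d e) e))) (\f.(\g.(\h.(f (g h)))))))
Term 2: (((((\a.a) (\f.(\g.(\h.(f (g h)))))) q) (((\a.a) s) q)) (\b.(\c.b)))
Alpha-equivalence: compare structure up to binder renaming.
Result: False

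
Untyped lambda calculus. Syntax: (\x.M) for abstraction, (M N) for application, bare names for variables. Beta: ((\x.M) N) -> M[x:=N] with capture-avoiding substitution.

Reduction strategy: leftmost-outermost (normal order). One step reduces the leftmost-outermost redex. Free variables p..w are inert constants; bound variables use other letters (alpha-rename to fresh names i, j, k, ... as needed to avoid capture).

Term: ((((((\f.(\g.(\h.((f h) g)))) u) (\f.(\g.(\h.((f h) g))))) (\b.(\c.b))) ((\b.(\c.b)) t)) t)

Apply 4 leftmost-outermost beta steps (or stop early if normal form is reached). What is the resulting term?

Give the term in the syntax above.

Answer: ((((u (\b.(\c.b))) (\f.(\g.(\h.((f h) g))))) (\c.t)) t)

Derivation:
Step 0: ((((((\f.(\g.(\h.((f h) g)))) u) (\f.(\g.(\h.((f h) g))))) (\b.(\c.b))) ((\b.(\c.b)) t)) t)
Step 1: (((((\g.(\h.((u h) g))) (\f.(\g.(\h.((f h) g))))) (\b.(\c.b))) ((\b.(\c.b)) t)) t)
Step 2: ((((\h.((u h) (\f.(\g.(\h.((f h) g)))))) (\b.(\c.b))) ((\b.(\c.b)) t)) t)
Step 3: ((((u (\b.(\c.b))) (\f.(\g.(\h.((f h) g))))) ((\b.(\c.b)) t)) t)
Step 4: ((((u (\b.(\c.b))) (\f.(\g.(\h.((f h) g))))) (\c.t)) t)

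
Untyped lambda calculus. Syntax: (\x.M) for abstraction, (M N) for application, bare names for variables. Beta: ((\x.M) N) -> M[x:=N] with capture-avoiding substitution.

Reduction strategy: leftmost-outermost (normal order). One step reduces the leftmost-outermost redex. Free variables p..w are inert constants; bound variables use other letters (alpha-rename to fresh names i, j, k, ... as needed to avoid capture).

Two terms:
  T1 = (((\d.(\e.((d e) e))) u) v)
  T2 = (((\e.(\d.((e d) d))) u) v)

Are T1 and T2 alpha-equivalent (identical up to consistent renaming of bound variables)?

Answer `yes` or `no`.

Answer: yes

Derivation:
Term 1: (((\d.(\e.((d e) e))) u) v)
Term 2: (((\e.(\d.((e d) d))) u) v)
Alpha-equivalence: compare structure up to binder renaming.
Result: True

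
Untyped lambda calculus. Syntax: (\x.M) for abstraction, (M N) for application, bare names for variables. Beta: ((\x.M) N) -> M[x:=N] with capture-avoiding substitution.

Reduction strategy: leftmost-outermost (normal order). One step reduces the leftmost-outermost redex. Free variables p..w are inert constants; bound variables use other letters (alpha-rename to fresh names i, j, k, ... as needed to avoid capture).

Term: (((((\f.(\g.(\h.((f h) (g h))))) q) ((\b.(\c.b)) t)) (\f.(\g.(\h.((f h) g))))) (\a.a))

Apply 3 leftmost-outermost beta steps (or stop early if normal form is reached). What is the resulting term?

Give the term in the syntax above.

Step 0: (((((\f.(\g.(\h.((f h) (g h))))) q) ((\b.(\c.b)) t)) (\f.(\g.(\h.((f h) g))))) (\a.a))
Step 1: ((((\g.(\h.((q h) (g h)))) ((\b.(\c.b)) t)) (\f.(\g.(\h.((f h) g))))) (\a.a))
Step 2: (((\h.((q h) (((\b.(\c.b)) t) h))) (\f.(\g.(\h.((f h) g))))) (\a.a))
Step 3: (((q (\f.(\g.(\h.((f h) g))))) (((\b.(\c.b)) t) (\f.(\g.(\h.((f h) g)))))) (\a.a))

Answer: (((q (\f.(\g.(\h.((f h) g))))) (((\b.(\c.b)) t) (\f.(\g.(\h.((f h) g)))))) (\a.a))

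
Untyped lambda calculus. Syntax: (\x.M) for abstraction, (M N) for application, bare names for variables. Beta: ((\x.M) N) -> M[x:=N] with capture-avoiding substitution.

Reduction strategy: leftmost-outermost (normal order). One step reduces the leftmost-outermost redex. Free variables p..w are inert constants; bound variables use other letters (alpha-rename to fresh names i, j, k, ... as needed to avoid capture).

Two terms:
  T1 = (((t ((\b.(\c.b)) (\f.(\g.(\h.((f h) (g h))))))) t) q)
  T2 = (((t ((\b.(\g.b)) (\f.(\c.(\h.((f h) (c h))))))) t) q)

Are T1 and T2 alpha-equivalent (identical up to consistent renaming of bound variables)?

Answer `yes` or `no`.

Term 1: (((t ((\b.(\c.b)) (\f.(\g.(\h.((f h) (g h))))))) t) q)
Term 2: (((t ((\b.(\g.b)) (\f.(\c.(\h.((f h) (c h))))))) t) q)
Alpha-equivalence: compare structure up to binder renaming.
Result: True

Answer: yes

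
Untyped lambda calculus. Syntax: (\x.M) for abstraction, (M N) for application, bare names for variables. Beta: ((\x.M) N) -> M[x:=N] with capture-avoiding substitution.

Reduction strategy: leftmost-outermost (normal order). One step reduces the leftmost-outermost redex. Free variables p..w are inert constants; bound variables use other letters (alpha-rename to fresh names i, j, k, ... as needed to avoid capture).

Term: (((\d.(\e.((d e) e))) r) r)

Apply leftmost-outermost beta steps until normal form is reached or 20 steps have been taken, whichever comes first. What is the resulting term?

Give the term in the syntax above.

Answer: ((r r) r)

Derivation:
Step 0: (((\d.(\e.((d e) e))) r) r)
Step 1: ((\e.((r e) e)) r)
Step 2: ((r r) r)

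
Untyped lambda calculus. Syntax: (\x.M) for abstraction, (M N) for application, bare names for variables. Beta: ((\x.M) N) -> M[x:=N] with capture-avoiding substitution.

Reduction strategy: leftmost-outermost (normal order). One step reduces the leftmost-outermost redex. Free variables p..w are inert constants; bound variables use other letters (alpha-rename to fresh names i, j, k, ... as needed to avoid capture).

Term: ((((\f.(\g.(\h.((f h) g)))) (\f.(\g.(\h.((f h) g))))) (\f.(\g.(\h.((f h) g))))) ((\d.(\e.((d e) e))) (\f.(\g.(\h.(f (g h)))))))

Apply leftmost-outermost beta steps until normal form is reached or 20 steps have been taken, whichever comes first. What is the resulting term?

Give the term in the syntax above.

Step 0: ((((\f.(\g.(\h.((f h) g)))) (\f.(\g.(\h.((f h) g))))) (\f.(\g.(\h.((f h) g))))) ((\d.(\e.((d e) e))) (\f.(\g.(\h.(f (g h)))))))
Step 1: (((\g.(\h.(((\f.(\g.(\h.((f h) g)))) h) g))) (\f.(\g.(\h.((f h) g))))) ((\d.(\e.((d e) e))) (\f.(\g.(\h.(f (g h)))))))
Step 2: ((\h.(((\f.(\g.(\h.((f h) g)))) h) (\f.(\g.(\h.((f h) g)))))) ((\d.(\e.((d e) e))) (\f.(\g.(\h.(f (g h)))))))
Step 3: (((\f.(\g.(\h.((f h) g)))) ((\d.(\e.((d e) e))) (\f.(\g.(\h.(f (g h))))))) (\f.(\g.(\h.((f h) g)))))
Step 4: ((\g.(\h.((((\d.(\e.((d e) e))) (\f.(\g.(\h.(f (g h)))))) h) g))) (\f.(\g.(\h.((f h) g)))))
Step 5: (\h.((((\d.(\e.((d e) e))) (\f.(\g.(\h.(f (g h)))))) h) (\f.(\g.(\h.((f h) g))))))
Step 6: (\h.(((\e.(((\f.(\g.(\h.(f (g h))))) e) e)) h) (\f.(\g.(\h.((f h) g))))))
Step 7: (\h.((((\f.(\g.(\h.(f (g h))))) h) h) (\f.(\g.(\h.((f h) g))))))
Step 8: (\h.(((\g.(\i.(h (g i)))) h) (\f.(\g.(\h.((f h) g))))))
Step 9: (\h.((\i.(h (h i))) (\f.(\g.(\h.((f h) g))))))
Step 10: (\h.(h (h (\f.(\g.(\h.((f h) g)))))))

Answer: (\h.(h (h (\f.(\g.(\h.((f h) g)))))))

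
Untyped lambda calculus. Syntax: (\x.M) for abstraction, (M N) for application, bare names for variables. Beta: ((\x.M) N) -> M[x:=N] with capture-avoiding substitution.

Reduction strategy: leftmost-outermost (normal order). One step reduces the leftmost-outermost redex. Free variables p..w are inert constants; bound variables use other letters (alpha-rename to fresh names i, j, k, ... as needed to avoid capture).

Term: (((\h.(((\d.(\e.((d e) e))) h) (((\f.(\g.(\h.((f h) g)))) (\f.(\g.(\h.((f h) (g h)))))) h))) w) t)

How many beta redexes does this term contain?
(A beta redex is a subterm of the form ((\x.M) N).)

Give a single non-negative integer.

Answer: 3

Derivation:
Term: (((\h.(((\d.(\e.((d e) e))) h) (((\f.(\g.(\h.((f h) g)))) (\f.(\g.(\h.((f h) (g h)))))) h))) w) t)
  Redex: ((\h.(((\d.(\e.((d e) e))) h) (((\f.(\g.(\h.((f h) g)))) (\f.(\g.(\h.((f h) (g h)))))) h))) w)
  Redex: ((\d.(\e.((d e) e))) h)
  Redex: ((\f.(\g.(\h.((f h) g)))) (\f.(\g.(\h.((f h) (g h))))))
Total redexes: 3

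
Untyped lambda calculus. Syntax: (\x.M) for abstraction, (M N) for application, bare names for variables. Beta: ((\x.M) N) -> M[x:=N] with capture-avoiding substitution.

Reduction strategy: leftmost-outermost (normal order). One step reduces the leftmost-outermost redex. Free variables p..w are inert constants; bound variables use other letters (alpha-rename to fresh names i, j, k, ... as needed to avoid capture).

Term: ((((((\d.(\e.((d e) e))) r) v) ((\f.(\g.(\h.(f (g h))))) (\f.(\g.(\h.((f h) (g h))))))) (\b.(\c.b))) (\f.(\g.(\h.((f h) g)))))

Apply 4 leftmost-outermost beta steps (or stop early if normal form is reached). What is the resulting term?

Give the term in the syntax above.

Step 0: ((((((\d.(\e.((d e) e))) r) v) ((\f.(\g.(\h.(f (g h))))) (\f.(\g.(\h.((f h) (g h))))))) (\b.(\c.b))) (\f.(\g.(\h.((f h) g)))))
Step 1: (((((\e.((r e) e)) v) ((\f.(\g.(\h.(f (g h))))) (\f.(\g.(\h.((f h) (g h))))))) (\b.(\c.b))) (\f.(\g.(\h.((f h) g)))))
Step 2: (((((r v) v) ((\f.(\g.(\h.(f (g h))))) (\f.(\g.(\h.((f h) (g h))))))) (\b.(\c.b))) (\f.(\g.(\h.((f h) g)))))
Step 3: (((((r v) v) (\g.(\h.((\f.(\g.(\h.((f h) (g h))))) (g h))))) (\b.(\c.b))) (\f.(\g.(\h.((f h) g)))))
Step 4: (((((r v) v) (\g.(\h.(\i.(\j.(((g h) j) (i j))))))) (\b.(\c.b))) (\f.(\g.(\h.((f h) g)))))

Answer: (((((r v) v) (\g.(\h.(\i.(\j.(((g h) j) (i j))))))) (\b.(\c.b))) (\f.(\g.(\h.((f h) g)))))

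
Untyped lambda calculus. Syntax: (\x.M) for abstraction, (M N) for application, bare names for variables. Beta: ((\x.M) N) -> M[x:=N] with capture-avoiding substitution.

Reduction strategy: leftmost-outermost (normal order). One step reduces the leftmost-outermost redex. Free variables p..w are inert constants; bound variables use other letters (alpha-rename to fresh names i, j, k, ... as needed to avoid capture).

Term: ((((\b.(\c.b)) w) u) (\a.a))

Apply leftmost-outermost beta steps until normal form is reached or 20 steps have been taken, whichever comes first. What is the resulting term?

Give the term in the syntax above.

Answer: (w (\a.a))

Derivation:
Step 0: ((((\b.(\c.b)) w) u) (\a.a))
Step 1: (((\c.w) u) (\a.a))
Step 2: (w (\a.a))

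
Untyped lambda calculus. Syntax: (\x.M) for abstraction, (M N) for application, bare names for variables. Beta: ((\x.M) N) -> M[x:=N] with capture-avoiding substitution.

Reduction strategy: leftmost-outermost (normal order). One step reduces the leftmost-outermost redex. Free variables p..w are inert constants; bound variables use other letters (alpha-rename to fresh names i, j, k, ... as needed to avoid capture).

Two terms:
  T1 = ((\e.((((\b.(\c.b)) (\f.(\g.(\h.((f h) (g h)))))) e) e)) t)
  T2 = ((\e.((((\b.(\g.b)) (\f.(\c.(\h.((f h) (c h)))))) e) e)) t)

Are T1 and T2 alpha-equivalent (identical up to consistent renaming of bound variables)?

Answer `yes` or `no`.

Term 1: ((\e.((((\b.(\c.b)) (\f.(\g.(\h.((f h) (g h)))))) e) e)) t)
Term 2: ((\e.((((\b.(\g.b)) (\f.(\c.(\h.((f h) (c h)))))) e) e)) t)
Alpha-equivalence: compare structure up to binder renaming.
Result: True

Answer: yes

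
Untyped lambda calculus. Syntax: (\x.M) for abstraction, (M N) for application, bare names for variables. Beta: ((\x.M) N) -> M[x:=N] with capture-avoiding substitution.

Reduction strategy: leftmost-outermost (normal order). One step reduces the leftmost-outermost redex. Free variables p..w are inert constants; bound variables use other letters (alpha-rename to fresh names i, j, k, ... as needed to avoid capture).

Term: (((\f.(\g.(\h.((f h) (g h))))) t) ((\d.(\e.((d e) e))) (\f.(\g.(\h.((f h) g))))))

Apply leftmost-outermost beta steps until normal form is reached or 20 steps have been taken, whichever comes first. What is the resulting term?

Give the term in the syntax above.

Answer: (\h.((t h) (\i.((h i) h))))

Derivation:
Step 0: (((\f.(\g.(\h.((f h) (g h))))) t) ((\d.(\e.((d e) e))) (\f.(\g.(\h.((f h) g))))))
Step 1: ((\g.(\h.((t h) (g h)))) ((\d.(\e.((d e) e))) (\f.(\g.(\h.((f h) g))))))
Step 2: (\h.((t h) (((\d.(\e.((d e) e))) (\f.(\g.(\h.((f h) g))))) h)))
Step 3: (\h.((t h) ((\e.(((\f.(\g.(\h.((f h) g)))) e) e)) h)))
Step 4: (\h.((t h) (((\f.(\g.(\h.((f h) g)))) h) h)))
Step 5: (\h.((t h) ((\g.(\i.((h i) g))) h)))
Step 6: (\h.((t h) (\i.((h i) h))))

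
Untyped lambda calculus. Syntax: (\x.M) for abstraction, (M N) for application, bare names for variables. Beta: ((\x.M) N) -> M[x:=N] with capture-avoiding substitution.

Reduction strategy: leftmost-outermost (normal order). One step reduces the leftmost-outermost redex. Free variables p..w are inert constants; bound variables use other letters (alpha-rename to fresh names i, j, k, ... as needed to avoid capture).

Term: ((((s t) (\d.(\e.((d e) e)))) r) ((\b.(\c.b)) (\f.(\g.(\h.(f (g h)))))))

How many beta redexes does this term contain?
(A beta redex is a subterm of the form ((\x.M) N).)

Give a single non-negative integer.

Term: ((((s t) (\d.(\e.((d e) e)))) r) ((\b.(\c.b)) (\f.(\g.(\h.(f (g h)))))))
  Redex: ((\b.(\c.b)) (\f.(\g.(\h.(f (g h))))))
Total redexes: 1

Answer: 1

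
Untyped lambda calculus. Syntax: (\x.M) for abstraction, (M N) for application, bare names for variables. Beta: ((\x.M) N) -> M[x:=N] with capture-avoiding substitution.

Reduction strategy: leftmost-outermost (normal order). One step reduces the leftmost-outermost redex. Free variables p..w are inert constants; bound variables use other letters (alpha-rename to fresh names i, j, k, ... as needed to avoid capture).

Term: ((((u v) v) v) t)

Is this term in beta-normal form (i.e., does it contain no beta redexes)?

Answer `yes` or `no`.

Answer: yes

Derivation:
Term: ((((u v) v) v) t)
No beta redexes found.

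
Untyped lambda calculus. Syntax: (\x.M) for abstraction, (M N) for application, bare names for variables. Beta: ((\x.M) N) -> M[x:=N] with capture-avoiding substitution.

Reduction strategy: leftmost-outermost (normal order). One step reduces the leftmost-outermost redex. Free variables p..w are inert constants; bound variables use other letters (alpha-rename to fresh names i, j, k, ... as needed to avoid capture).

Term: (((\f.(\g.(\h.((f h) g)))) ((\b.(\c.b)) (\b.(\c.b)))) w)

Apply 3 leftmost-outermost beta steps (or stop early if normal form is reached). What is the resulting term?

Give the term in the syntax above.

Step 0: (((\f.(\g.(\h.((f h) g)))) ((\b.(\c.b)) (\b.(\c.b)))) w)
Step 1: ((\g.(\h.((((\b.(\c.b)) (\b.(\c.b))) h) g))) w)
Step 2: (\h.((((\b.(\c.b)) (\b.(\c.b))) h) w))
Step 3: (\h.(((\c.(\b.(\c.b))) h) w))

Answer: (\h.(((\c.(\b.(\c.b))) h) w))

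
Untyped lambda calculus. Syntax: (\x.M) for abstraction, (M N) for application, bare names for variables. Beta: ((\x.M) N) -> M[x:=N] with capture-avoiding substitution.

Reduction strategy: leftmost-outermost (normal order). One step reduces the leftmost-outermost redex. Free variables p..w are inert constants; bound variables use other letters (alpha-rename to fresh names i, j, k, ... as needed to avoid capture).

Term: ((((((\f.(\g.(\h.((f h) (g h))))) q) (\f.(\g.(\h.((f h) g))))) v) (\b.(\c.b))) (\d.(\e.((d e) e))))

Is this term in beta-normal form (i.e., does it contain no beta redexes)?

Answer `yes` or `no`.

Answer: no

Derivation:
Term: ((((((\f.(\g.(\h.((f h) (g h))))) q) (\f.(\g.(\h.((f h) g))))) v) (\b.(\c.b))) (\d.(\e.((d e) e))))
Found 1 beta redex(es).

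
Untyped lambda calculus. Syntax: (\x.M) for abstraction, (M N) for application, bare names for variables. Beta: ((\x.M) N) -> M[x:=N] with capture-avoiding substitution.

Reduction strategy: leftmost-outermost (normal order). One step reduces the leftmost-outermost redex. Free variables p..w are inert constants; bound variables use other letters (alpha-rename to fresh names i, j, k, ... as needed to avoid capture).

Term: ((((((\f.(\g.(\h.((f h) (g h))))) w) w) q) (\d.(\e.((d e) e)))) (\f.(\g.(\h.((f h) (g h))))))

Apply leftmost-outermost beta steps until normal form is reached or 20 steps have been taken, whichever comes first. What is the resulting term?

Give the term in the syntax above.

Answer: ((((w q) (w q)) (\d.(\e.((d e) e)))) (\f.(\g.(\h.((f h) (g h))))))

Derivation:
Step 0: ((((((\f.(\g.(\h.((f h) (g h))))) w) w) q) (\d.(\e.((d e) e)))) (\f.(\g.(\h.((f h) (g h))))))
Step 1: (((((\g.(\h.((w h) (g h)))) w) q) (\d.(\e.((d e) e)))) (\f.(\g.(\h.((f h) (g h))))))
Step 2: ((((\h.((w h) (w h))) q) (\d.(\e.((d e) e)))) (\f.(\g.(\h.((f h) (g h))))))
Step 3: ((((w q) (w q)) (\d.(\e.((d e) e)))) (\f.(\g.(\h.((f h) (g h))))))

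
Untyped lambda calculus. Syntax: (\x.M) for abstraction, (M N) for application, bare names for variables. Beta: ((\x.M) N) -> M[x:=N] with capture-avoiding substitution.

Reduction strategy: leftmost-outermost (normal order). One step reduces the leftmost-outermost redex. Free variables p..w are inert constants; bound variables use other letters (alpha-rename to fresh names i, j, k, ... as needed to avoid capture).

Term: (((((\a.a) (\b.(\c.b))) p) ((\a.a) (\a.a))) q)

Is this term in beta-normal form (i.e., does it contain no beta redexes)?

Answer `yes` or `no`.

Term: (((((\a.a) (\b.(\c.b))) p) ((\a.a) (\a.a))) q)
Found 2 beta redex(es).

Answer: no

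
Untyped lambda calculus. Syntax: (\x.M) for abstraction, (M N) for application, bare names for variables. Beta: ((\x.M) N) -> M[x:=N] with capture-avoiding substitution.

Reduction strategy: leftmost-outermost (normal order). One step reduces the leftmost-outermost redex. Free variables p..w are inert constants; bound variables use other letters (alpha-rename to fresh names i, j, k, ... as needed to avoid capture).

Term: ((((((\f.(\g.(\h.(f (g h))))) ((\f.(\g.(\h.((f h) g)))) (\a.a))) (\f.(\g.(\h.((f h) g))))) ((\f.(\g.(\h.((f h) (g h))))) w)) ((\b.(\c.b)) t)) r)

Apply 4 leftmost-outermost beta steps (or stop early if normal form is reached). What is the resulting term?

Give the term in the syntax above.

Step 0: ((((((\f.(\g.(\h.(f (g h))))) ((\f.(\g.(\h.((f h) g)))) (\a.a))) (\f.(\g.(\h.((f h) g))))) ((\f.(\g.(\h.((f h) (g h))))) w)) ((\b.(\c.b)) t)) r)
Step 1: (((((\g.(\h.(((\f.(\g.(\h.((f h) g)))) (\a.a)) (g h)))) (\f.(\g.(\h.((f h) g))))) ((\f.(\g.(\h.((f h) (g h))))) w)) ((\b.(\c.b)) t)) r)
Step 2: ((((\h.(((\f.(\g.(\h.((f h) g)))) (\a.a)) ((\f.(\g.(\h.((f h) g)))) h))) ((\f.(\g.(\h.((f h) (g h))))) w)) ((\b.(\c.b)) t)) r)
Step 3: (((((\f.(\g.(\h.((f h) g)))) (\a.a)) ((\f.(\g.(\h.((f h) g)))) ((\f.(\g.(\h.((f h) (g h))))) w))) ((\b.(\c.b)) t)) r)
Step 4: ((((\g.(\h.(((\a.a) h) g))) ((\f.(\g.(\h.((f h) g)))) ((\f.(\g.(\h.((f h) (g h))))) w))) ((\b.(\c.b)) t)) r)

Answer: ((((\g.(\h.(((\a.a) h) g))) ((\f.(\g.(\h.((f h) g)))) ((\f.(\g.(\h.((f h) (g h))))) w))) ((\b.(\c.b)) t)) r)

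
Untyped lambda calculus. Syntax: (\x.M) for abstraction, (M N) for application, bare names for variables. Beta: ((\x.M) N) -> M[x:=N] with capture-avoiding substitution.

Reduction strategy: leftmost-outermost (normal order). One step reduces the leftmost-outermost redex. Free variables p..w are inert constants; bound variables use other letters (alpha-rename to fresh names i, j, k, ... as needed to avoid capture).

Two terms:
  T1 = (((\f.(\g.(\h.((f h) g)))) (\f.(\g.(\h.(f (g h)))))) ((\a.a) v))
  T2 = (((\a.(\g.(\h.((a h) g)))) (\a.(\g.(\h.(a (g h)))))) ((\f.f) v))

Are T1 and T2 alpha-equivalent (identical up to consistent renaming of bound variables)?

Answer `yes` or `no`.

Term 1: (((\f.(\g.(\h.((f h) g)))) (\f.(\g.(\h.(f (g h)))))) ((\a.a) v))
Term 2: (((\a.(\g.(\h.((a h) g)))) (\a.(\g.(\h.(a (g h)))))) ((\f.f) v))
Alpha-equivalence: compare structure up to binder renaming.
Result: True

Answer: yes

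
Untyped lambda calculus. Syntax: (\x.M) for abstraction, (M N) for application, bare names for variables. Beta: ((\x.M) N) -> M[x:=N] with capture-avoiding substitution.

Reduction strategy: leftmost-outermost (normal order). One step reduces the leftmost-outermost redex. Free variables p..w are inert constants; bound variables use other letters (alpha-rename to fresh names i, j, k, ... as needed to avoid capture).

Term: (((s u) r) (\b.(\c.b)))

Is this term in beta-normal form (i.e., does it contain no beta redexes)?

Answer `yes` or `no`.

Term: (((s u) r) (\b.(\c.b)))
No beta redexes found.

Answer: yes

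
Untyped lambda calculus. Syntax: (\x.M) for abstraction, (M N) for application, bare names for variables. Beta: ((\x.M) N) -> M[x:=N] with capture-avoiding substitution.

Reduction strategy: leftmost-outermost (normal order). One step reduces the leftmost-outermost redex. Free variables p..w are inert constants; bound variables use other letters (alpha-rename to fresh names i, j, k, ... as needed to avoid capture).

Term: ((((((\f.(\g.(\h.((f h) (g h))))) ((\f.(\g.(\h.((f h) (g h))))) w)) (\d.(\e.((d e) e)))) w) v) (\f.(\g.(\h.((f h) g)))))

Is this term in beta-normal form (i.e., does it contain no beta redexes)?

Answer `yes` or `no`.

Term: ((((((\f.(\g.(\h.((f h) (g h))))) ((\f.(\g.(\h.((f h) (g h))))) w)) (\d.(\e.((d e) e)))) w) v) (\f.(\g.(\h.((f h) g)))))
Found 2 beta redex(es).

Answer: no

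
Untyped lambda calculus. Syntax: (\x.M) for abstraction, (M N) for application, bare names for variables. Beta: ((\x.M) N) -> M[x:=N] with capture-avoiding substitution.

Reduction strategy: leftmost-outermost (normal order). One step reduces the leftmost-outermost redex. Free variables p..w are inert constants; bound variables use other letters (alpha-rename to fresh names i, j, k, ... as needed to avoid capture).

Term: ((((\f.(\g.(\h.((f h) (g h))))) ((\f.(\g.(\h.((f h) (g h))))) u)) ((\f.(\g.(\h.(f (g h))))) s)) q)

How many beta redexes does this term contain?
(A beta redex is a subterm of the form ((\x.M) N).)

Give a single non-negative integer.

Term: ((((\f.(\g.(\h.((f h) (g h))))) ((\f.(\g.(\h.((f h) (g h))))) u)) ((\f.(\g.(\h.(f (g h))))) s)) q)
  Redex: ((\f.(\g.(\h.((f h) (g h))))) ((\f.(\g.(\h.((f h) (g h))))) u))
  Redex: ((\f.(\g.(\h.((f h) (g h))))) u)
  Redex: ((\f.(\g.(\h.(f (g h))))) s)
Total redexes: 3

Answer: 3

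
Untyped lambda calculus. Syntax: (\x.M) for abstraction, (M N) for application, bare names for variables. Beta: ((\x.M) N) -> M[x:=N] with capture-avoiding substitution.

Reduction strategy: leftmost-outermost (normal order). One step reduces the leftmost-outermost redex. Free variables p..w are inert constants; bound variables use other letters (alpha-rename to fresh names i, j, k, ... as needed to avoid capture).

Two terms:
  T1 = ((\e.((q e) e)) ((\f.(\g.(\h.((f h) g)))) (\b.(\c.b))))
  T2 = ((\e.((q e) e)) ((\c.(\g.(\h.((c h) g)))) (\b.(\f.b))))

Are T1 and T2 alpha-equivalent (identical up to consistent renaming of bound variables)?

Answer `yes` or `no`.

Answer: yes

Derivation:
Term 1: ((\e.((q e) e)) ((\f.(\g.(\h.((f h) g)))) (\b.(\c.b))))
Term 2: ((\e.((q e) e)) ((\c.(\g.(\h.((c h) g)))) (\b.(\f.b))))
Alpha-equivalence: compare structure up to binder renaming.
Result: True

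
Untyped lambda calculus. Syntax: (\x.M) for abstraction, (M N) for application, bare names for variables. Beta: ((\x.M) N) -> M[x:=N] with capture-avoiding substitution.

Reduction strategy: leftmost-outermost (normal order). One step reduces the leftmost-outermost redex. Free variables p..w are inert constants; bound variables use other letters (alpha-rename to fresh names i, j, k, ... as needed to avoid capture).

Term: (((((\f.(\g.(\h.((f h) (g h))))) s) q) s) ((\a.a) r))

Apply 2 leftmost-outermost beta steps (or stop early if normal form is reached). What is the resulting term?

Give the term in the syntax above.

Step 0: (((((\f.(\g.(\h.((f h) (g h))))) s) q) s) ((\a.a) r))
Step 1: ((((\g.(\h.((s h) (g h)))) q) s) ((\a.a) r))
Step 2: (((\h.((s h) (q h))) s) ((\a.a) r))

Answer: (((\h.((s h) (q h))) s) ((\a.a) r))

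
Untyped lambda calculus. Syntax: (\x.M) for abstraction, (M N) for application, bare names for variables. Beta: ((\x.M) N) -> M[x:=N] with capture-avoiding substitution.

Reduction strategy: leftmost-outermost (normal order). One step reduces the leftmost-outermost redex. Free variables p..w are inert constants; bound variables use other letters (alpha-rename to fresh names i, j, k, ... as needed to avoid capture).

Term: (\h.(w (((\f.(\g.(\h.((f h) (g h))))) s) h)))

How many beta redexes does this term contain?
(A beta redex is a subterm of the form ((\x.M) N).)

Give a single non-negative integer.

Term: (\h.(w (((\f.(\g.(\h.((f h) (g h))))) s) h)))
  Redex: ((\f.(\g.(\h.((f h) (g h))))) s)
Total redexes: 1

Answer: 1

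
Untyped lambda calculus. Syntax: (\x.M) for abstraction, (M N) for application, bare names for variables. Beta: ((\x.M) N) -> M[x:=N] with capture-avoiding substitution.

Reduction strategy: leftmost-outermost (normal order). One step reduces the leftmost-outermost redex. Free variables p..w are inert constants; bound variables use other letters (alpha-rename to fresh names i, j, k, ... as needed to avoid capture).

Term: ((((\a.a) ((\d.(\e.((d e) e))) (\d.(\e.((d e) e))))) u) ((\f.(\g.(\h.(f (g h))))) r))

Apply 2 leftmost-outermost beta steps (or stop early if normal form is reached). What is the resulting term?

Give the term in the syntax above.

Step 0: ((((\a.a) ((\d.(\e.((d e) e))) (\d.(\e.((d e) e))))) u) ((\f.(\g.(\h.(f (g h))))) r))
Step 1: ((((\d.(\e.((d e) e))) (\d.(\e.((d e) e)))) u) ((\f.(\g.(\h.(f (g h))))) r))
Step 2: (((\e.(((\d.(\e.((d e) e))) e) e)) u) ((\f.(\g.(\h.(f (g h))))) r))

Answer: (((\e.(((\d.(\e.((d e) e))) e) e)) u) ((\f.(\g.(\h.(f (g h))))) r))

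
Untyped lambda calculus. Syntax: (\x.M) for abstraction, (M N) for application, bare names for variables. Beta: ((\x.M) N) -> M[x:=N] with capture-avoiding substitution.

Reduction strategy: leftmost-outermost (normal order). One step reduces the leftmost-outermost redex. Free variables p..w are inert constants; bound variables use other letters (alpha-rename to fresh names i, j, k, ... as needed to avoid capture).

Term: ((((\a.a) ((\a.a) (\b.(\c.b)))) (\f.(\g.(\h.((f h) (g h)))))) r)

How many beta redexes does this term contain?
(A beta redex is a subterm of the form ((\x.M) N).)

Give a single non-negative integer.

Term: ((((\a.a) ((\a.a) (\b.(\c.b)))) (\f.(\g.(\h.((f h) (g h)))))) r)
  Redex: ((\a.a) ((\a.a) (\b.(\c.b))))
  Redex: ((\a.a) (\b.(\c.b)))
Total redexes: 2

Answer: 2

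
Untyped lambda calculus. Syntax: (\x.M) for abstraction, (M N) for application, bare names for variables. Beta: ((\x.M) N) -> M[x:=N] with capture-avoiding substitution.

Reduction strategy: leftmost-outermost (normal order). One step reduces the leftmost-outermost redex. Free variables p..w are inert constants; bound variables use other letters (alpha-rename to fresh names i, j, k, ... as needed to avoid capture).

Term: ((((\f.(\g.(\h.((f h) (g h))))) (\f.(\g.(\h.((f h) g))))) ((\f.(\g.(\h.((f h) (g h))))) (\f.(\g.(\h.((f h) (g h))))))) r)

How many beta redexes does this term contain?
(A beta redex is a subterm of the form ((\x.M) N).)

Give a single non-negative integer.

Answer: 2

Derivation:
Term: ((((\f.(\g.(\h.((f h) (g h))))) (\f.(\g.(\h.((f h) g))))) ((\f.(\g.(\h.((f h) (g h))))) (\f.(\g.(\h.((f h) (g h))))))) r)
  Redex: ((\f.(\g.(\h.((f h) (g h))))) (\f.(\g.(\h.((f h) g)))))
  Redex: ((\f.(\g.(\h.((f h) (g h))))) (\f.(\g.(\h.((f h) (g h))))))
Total redexes: 2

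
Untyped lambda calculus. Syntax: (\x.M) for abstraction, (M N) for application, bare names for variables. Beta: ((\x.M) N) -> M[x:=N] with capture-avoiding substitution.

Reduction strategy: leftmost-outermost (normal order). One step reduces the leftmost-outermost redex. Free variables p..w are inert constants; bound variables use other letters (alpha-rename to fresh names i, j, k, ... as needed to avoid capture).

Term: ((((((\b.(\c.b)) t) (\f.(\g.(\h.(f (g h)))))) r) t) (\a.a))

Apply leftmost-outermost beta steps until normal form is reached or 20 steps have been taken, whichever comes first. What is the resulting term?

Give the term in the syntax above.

Answer: (((t r) t) (\a.a))

Derivation:
Step 0: ((((((\b.(\c.b)) t) (\f.(\g.(\h.(f (g h)))))) r) t) (\a.a))
Step 1: (((((\c.t) (\f.(\g.(\h.(f (g h)))))) r) t) (\a.a))
Step 2: (((t r) t) (\a.a))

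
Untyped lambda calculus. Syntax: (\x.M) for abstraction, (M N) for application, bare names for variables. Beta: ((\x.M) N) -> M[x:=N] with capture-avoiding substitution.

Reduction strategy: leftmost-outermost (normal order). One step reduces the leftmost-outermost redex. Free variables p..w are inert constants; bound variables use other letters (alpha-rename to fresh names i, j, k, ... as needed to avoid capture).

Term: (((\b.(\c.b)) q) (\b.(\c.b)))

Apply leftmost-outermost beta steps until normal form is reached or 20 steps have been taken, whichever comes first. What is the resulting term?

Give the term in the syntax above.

Step 0: (((\b.(\c.b)) q) (\b.(\c.b)))
Step 1: ((\c.q) (\b.(\c.b)))
Step 2: q

Answer: q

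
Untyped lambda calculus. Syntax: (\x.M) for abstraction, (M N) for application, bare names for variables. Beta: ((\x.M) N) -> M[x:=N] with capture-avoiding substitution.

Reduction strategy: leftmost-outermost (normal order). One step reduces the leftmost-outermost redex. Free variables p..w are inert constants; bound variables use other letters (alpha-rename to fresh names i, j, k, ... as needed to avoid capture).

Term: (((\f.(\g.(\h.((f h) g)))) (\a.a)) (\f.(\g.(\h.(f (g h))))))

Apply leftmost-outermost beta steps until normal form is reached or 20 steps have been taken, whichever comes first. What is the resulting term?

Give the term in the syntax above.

Answer: (\h.(h (\f.(\g.(\h.(f (g h)))))))

Derivation:
Step 0: (((\f.(\g.(\h.((f h) g)))) (\a.a)) (\f.(\g.(\h.(f (g h))))))
Step 1: ((\g.(\h.(((\a.a) h) g))) (\f.(\g.(\h.(f (g h))))))
Step 2: (\h.(((\a.a) h) (\f.(\g.(\h.(f (g h)))))))
Step 3: (\h.(h (\f.(\g.(\h.(f (g h)))))))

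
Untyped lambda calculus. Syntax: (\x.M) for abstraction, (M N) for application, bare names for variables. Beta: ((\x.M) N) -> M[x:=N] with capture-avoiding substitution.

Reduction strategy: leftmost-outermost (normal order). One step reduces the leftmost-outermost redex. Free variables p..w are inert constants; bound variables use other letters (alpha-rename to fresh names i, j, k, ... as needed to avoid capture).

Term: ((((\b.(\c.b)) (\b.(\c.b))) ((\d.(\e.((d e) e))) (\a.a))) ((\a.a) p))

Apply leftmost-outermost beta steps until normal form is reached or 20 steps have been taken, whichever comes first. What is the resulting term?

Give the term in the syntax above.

Step 0: ((((\b.(\c.b)) (\b.(\c.b))) ((\d.(\e.((d e) e))) (\a.a))) ((\a.a) p))
Step 1: (((\c.(\b.(\c.b))) ((\d.(\e.((d e) e))) (\a.a))) ((\a.a) p))
Step 2: ((\b.(\c.b)) ((\a.a) p))
Step 3: (\c.((\a.a) p))
Step 4: (\c.p)

Answer: (\c.p)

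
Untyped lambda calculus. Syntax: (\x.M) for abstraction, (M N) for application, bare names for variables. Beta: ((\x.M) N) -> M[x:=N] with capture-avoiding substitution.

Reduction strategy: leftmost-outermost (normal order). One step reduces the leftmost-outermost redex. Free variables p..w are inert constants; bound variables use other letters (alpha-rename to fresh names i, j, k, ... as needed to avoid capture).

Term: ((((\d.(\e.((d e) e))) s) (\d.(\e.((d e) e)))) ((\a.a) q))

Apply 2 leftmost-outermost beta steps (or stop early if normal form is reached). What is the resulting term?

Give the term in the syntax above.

Answer: (((s (\d.(\e.((d e) e)))) (\d.(\e.((d e) e)))) ((\a.a) q))

Derivation:
Step 0: ((((\d.(\e.((d e) e))) s) (\d.(\e.((d e) e)))) ((\a.a) q))
Step 1: (((\e.((s e) e)) (\d.(\e.((d e) e)))) ((\a.a) q))
Step 2: (((s (\d.(\e.((d e) e)))) (\d.(\e.((d e) e)))) ((\a.a) q))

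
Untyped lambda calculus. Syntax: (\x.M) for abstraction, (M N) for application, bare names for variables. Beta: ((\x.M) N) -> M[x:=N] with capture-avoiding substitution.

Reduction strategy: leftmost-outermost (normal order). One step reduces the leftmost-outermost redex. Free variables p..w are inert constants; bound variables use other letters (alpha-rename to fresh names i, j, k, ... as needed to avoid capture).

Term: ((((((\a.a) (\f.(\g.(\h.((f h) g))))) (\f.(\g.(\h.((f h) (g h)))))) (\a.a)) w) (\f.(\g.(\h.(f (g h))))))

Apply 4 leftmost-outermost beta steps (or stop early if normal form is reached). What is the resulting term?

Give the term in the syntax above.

Step 0: ((((((\a.a) (\f.(\g.(\h.((f h) g))))) (\f.(\g.(\h.((f h) (g h)))))) (\a.a)) w) (\f.(\g.(\h.(f (g h))))))
Step 1: (((((\f.(\g.(\h.((f h) g)))) (\f.(\g.(\h.((f h) (g h)))))) (\a.a)) w) (\f.(\g.(\h.(f (g h))))))
Step 2: ((((\g.(\h.(((\f.(\g.(\h.((f h) (g h))))) h) g))) (\a.a)) w) (\f.(\g.(\h.(f (g h))))))
Step 3: (((\h.(((\f.(\g.(\h.((f h) (g h))))) h) (\a.a))) w) (\f.(\g.(\h.(f (g h))))))
Step 4: ((((\f.(\g.(\h.((f h) (g h))))) w) (\a.a)) (\f.(\g.(\h.(f (g h))))))

Answer: ((((\f.(\g.(\h.((f h) (g h))))) w) (\a.a)) (\f.(\g.(\h.(f (g h))))))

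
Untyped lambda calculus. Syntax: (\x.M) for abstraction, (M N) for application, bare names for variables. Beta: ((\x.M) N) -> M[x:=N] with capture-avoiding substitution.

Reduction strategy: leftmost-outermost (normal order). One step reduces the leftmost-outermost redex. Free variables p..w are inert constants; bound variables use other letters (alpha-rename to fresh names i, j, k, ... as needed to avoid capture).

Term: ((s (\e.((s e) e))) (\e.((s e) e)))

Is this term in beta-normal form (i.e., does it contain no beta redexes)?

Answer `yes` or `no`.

Term: ((s (\e.((s e) e))) (\e.((s e) e)))
No beta redexes found.

Answer: yes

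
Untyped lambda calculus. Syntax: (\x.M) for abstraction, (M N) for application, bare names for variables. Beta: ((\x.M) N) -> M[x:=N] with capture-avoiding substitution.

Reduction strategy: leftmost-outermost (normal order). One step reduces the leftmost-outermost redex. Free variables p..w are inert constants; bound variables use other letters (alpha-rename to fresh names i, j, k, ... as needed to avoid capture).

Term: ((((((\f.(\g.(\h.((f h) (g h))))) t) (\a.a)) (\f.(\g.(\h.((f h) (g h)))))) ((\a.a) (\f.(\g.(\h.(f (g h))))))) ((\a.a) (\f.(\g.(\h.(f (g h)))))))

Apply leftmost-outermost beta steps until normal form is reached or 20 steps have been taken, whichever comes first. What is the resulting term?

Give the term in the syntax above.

Step 0: ((((((\f.(\g.(\h.((f h) (g h))))) t) (\a.a)) (\f.(\g.(\h.((f h) (g h)))))) ((\a.a) (\f.(\g.(\h.(f (g h))))))) ((\a.a) (\f.(\g.(\h.(f (g h)))))))
Step 1: (((((\g.(\h.((t h) (g h)))) (\a.a)) (\f.(\g.(\h.((f h) (g h)))))) ((\a.a) (\f.(\g.(\h.(f (g h))))))) ((\a.a) (\f.(\g.(\h.(f (g h)))))))
Step 2: ((((\h.((t h) ((\a.a) h))) (\f.(\g.(\h.((f h) (g h)))))) ((\a.a) (\f.(\g.(\h.(f (g h))))))) ((\a.a) (\f.(\g.(\h.(f (g h)))))))
Step 3: ((((t (\f.(\g.(\h.((f h) (g h)))))) ((\a.a) (\f.(\g.(\h.((f h) (g h))))))) ((\a.a) (\f.(\g.(\h.(f (g h))))))) ((\a.a) (\f.(\g.(\h.(f (g h)))))))
Step 4: ((((t (\f.(\g.(\h.((f h) (g h)))))) (\f.(\g.(\h.((f h) (g h)))))) ((\a.a) (\f.(\g.(\h.(f (g h))))))) ((\a.a) (\f.(\g.(\h.(f (g h)))))))
Step 5: ((((t (\f.(\g.(\h.((f h) (g h)))))) (\f.(\g.(\h.((f h) (g h)))))) (\f.(\g.(\h.(f (g h)))))) ((\a.a) (\f.(\g.(\h.(f (g h)))))))
Step 6: ((((t (\f.(\g.(\h.((f h) (g h)))))) (\f.(\g.(\h.((f h) (g h)))))) (\f.(\g.(\h.(f (g h)))))) (\f.(\g.(\h.(f (g h))))))

Answer: ((((t (\f.(\g.(\h.((f h) (g h)))))) (\f.(\g.(\h.((f h) (g h)))))) (\f.(\g.(\h.(f (g h)))))) (\f.(\g.(\h.(f (g h))))))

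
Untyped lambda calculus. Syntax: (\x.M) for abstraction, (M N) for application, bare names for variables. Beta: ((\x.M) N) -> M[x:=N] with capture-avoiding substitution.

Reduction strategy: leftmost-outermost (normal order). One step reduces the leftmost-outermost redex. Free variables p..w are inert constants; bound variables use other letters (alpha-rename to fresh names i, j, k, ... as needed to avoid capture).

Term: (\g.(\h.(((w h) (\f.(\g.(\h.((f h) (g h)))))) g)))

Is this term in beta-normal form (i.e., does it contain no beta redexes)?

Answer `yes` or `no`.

Answer: yes

Derivation:
Term: (\g.(\h.(((w h) (\f.(\g.(\h.((f h) (g h)))))) g)))
No beta redexes found.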